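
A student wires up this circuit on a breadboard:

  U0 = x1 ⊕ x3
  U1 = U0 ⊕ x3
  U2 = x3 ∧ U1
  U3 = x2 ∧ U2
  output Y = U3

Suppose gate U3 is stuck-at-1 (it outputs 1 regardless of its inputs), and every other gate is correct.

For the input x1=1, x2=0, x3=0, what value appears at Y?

1

Propagate with U3 forced: U0=1, U1=1, U2=0, U3=1 [stuck-at-1].
So Y = 1. (Without the fault it would be 0.)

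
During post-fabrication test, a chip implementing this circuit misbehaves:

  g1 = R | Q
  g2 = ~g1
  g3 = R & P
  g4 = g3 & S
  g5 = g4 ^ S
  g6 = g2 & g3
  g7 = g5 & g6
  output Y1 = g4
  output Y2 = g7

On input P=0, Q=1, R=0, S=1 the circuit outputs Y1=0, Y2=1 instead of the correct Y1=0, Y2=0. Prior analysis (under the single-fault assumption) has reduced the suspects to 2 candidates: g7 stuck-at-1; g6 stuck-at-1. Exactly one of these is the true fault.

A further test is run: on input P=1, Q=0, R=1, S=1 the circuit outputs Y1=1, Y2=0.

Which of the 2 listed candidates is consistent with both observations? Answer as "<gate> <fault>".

Evaluate each candidate on input P=1, Q=0, R=1, S=1:
  g7 stuck-at-1: g1=1, g2=0, g3=1, g4=1, g5=0, g6=0, g7=1 [stuck-at-1] → Y1=1, Y2=1 — eliminated
  g6 stuck-at-1: g1=1, g2=0, g3=1, g4=1, g5=0, g6=1 [stuck-at-1], g7=0 → Y1=1, Y2=0 — matches
Only g6 stuck-at-1 reproduces the observed Y1=1, Y2=0.

g6 stuck-at-1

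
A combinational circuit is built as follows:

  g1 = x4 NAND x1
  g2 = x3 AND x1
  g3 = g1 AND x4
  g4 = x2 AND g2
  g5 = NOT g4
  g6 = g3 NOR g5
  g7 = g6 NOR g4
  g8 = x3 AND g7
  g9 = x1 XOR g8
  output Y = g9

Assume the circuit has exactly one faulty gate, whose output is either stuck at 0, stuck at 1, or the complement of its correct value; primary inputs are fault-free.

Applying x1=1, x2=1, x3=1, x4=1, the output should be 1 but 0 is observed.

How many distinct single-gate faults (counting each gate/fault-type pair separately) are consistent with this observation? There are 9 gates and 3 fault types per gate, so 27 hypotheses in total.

10

Fault-free: g1=0, g2=1, g3=0, g4=1, g5=0, g6=1, g7=0, g8=0, g9=1 → 1. Observed 0.
  g1: none of the 3 fault types match ✗
  g2: stuck-at-0, inverted output ✓; others ✗
  g3: none of the 3 fault types match ✗
  g4: stuck-at-0, inverted output ✓; others ✗
  g5: none of the 3 fault types match ✗
  g6: none of the 3 fault types match ✗
  g7: stuck-at-1, inverted output ✓; others ✗
  g8: stuck-at-1, inverted output ✓; others ✗
  g9: stuck-at-0, inverted output ✓; others ✗
Consistent faults: {g2 stuck-at-0, g2 inverted output, g4 stuck-at-0, g4 inverted output, g7 stuck-at-1, g7 inverted output, g8 stuck-at-1, g8 inverted output, g9 stuck-at-0, g9 inverted output} — 10 in all.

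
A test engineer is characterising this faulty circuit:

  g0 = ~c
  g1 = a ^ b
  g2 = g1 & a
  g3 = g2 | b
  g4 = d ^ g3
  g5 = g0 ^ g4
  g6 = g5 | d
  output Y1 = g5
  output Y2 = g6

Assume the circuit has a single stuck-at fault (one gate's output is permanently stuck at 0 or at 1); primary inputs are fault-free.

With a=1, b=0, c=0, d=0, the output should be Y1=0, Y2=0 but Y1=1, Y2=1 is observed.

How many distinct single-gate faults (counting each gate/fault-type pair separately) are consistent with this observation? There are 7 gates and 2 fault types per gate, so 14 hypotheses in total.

Fault-free: g0=1, g1=1, g2=1, g3=1, g4=1, g5=0, g6=0 → Y1=0, Y2=0. Observed Y1=1, Y2=1.
  g0 stuck-at-0: output Y1=1, Y2=1 ✓
  g0 stuck-at-1: output Y1=0, Y2=0 ✗
  g1 stuck-at-0: output Y1=1, Y2=1 ✓
  g1 stuck-at-1: output Y1=0, Y2=0 ✗
  g2 stuck-at-0: output Y1=1, Y2=1 ✓
  g2 stuck-at-1: output Y1=0, Y2=0 ✗
  g3 stuck-at-0: output Y1=1, Y2=1 ✓
  g3 stuck-at-1: output Y1=0, Y2=0 ✗
  g4 stuck-at-0: output Y1=1, Y2=1 ✓
  g4 stuck-at-1: output Y1=0, Y2=0 ✗
  g5 stuck-at-0: output Y1=0, Y2=0 ✗
  g5 stuck-at-1: output Y1=1, Y2=1 ✓
  g6 stuck-at-0: output Y1=0, Y2=0 ✗
  g6 stuck-at-1: output Y1=0, Y2=1 ✗
Consistent faults: {g0 stuck-at-0, g1 stuck-at-0, g2 stuck-at-0, g3 stuck-at-0, g4 stuck-at-0, g5 stuck-at-1} — 6 in all.

6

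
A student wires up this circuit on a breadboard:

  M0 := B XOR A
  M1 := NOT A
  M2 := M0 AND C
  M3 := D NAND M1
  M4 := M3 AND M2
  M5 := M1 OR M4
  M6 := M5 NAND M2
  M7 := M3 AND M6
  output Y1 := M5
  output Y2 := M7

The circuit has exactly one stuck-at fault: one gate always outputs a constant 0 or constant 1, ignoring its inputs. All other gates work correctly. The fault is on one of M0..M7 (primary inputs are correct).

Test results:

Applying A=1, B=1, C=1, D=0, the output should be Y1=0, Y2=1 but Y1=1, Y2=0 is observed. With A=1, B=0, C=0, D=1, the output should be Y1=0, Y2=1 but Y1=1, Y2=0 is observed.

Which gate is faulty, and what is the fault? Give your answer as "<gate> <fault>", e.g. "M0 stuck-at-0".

Fault-free values for test 1 (A=1, B=1, C=1, D=0): M0=0, M1=0, M2=0, M3=1, M4=0, M5=0, M6=1, M7=1, giving Y1=0, Y2=1. Observed Y1=1, Y2=0.
Test 1: faults giving observed Y1=1, Y2=0 are {M0 stuck-at-1, M2 stuck-at-1}.
Test 2 (A=1, B=0, C=0, D=1): fault-free M0=1, M1=0, M2=0, M3=1, M4=0, M5=0, M6=1, M7=1 → Y1=0, Y2=1; observed Y1=1, Y2=0. Eliminates M0 stuck-at-1.
Only M2 stuck-at-1 is consistent with every test.

M2 stuck-at-1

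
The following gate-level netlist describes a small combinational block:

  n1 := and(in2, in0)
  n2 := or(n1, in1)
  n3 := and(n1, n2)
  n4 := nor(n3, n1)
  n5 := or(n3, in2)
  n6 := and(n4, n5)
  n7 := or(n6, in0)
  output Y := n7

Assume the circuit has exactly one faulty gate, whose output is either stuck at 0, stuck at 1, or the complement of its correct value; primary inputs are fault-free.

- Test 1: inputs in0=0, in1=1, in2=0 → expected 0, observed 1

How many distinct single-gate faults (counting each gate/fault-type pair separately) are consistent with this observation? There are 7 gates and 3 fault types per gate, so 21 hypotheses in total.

Fault-free: n1=0, n2=1, n3=0, n4=1, n5=0, n6=0, n7=0 → 0. Observed 1.
  n1: none of the 3 fault types match ✗
  n2: none of the 3 fault types match ✗
  n3: none of the 3 fault types match ✗
  n4: none of the 3 fault types match ✗
  n5: stuck-at-1, inverted output ✓; others ✗
  n6: stuck-at-1, inverted output ✓; others ✗
  n7: stuck-at-1, inverted output ✓; others ✗
Consistent faults: {n5 stuck-at-1, n5 inverted output, n6 stuck-at-1, n6 inverted output, n7 stuck-at-1, n7 inverted output} — 6 in all.

6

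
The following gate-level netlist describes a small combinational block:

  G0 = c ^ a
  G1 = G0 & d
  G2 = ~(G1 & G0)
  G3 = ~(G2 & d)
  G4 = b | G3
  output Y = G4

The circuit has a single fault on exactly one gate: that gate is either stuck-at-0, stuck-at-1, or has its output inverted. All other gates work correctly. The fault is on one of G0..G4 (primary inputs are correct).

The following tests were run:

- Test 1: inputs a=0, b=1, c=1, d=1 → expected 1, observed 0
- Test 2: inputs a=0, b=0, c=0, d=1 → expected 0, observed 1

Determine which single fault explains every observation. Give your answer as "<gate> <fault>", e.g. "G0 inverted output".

G4 inverted output

Fault-free values for test 1 (a=0, b=1, c=1, d=1): G0=1, G1=1, G2=0, G3=1, G4=1, giving Y=1. Observed 0.
Test 1: faults giving observed 0 are {G4 stuck-at-0, G4 inverted output}.
Test 2 (a=0, b=0, c=0, d=1): fault-free G0=0, G1=0, G2=1, G3=0, G4=0 → 0; observed 1. Eliminates G4 stuck-at-0.
Only G4 inverted output is consistent with every test.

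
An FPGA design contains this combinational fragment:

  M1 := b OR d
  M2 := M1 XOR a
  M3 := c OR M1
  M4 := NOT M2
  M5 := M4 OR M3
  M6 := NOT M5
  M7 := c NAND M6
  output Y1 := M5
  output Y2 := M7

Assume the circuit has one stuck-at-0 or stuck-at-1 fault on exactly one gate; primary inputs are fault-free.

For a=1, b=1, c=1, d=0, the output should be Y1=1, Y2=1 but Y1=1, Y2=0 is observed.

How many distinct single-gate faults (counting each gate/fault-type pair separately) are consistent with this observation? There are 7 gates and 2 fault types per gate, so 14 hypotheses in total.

Fault-free: M1=1, M2=0, M3=1, M4=1, M5=1, M6=0, M7=1 → Y1=1, Y2=1. Observed Y1=1, Y2=0.
  M1 stuck-at-0: output Y1=1, Y2=1 ✗
  M1 stuck-at-1: output Y1=1, Y2=1 ✗
  M2 stuck-at-0: output Y1=1, Y2=1 ✗
  M2 stuck-at-1: output Y1=1, Y2=1 ✗
  M3 stuck-at-0: output Y1=1, Y2=1 ✗
  M3 stuck-at-1: output Y1=1, Y2=1 ✗
  M4 stuck-at-0: output Y1=1, Y2=1 ✗
  M4 stuck-at-1: output Y1=1, Y2=1 ✗
  M5 stuck-at-0: output Y1=0, Y2=0 ✗
  M5 stuck-at-1: output Y1=1, Y2=1 ✗
  M6 stuck-at-0: output Y1=1, Y2=1 ✗
  M6 stuck-at-1: output Y1=1, Y2=0 ✓
  M7 stuck-at-0: output Y1=1, Y2=0 ✓
  M7 stuck-at-1: output Y1=1, Y2=1 ✗
Consistent faults: {M6 stuck-at-1, M7 stuck-at-0} — 2 in all.

2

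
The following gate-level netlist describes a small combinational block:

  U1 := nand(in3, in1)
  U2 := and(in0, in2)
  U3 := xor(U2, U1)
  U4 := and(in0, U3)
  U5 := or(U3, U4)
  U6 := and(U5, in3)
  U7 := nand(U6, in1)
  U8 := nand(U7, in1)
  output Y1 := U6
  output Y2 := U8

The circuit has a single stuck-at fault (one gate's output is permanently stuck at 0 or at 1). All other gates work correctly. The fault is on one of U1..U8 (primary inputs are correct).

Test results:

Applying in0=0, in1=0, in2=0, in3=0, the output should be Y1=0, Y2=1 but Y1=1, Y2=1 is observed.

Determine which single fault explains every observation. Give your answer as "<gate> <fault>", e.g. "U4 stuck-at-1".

Fault-free values for test 1 (in0=0, in1=0, in2=0, in3=0): U1=1, U2=0, U3=1, U4=0, U5=1, U6=0, U7=1, U8=1, giving Y1=0, Y2=1. Observed Y1=1, Y2=1.
Test 1: faults giving observed Y1=1, Y2=1 are {U6 stuck-at-1}.
Only U6 stuck-at-1 is consistent with every test.

U6 stuck-at-1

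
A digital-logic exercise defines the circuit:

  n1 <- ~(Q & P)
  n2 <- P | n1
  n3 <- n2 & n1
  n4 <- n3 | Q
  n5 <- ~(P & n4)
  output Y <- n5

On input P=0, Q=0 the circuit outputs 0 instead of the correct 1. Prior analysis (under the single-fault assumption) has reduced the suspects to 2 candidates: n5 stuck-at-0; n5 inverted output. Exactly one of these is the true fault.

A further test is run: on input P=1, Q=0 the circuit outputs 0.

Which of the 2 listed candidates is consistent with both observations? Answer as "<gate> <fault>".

Evaluate each candidate on input P=1, Q=0:
  n5 stuck-at-0: n1=1, n2=1, n3=1, n4=1, n5=0 [stuck-at-0] → 0 — matches
  n5 inverted output: n1=1, n2=1, n3=1, n4=1, n5=1 [inverted output] → 1 — eliminated
Only n5 stuck-at-0 reproduces the observed 0.

n5 stuck-at-0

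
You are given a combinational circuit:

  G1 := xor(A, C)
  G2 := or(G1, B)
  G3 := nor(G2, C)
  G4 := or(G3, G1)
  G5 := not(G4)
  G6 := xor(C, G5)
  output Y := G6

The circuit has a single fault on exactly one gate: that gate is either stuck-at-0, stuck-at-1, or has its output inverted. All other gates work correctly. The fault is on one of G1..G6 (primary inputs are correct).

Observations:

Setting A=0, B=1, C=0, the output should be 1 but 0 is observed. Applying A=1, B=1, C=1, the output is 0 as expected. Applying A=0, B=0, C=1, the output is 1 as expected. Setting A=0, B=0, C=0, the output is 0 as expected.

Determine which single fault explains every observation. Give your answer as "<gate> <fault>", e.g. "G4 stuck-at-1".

G2 stuck-at-0

Fault-free values for test 1 (A=0, B=1, C=0): G1=0, G2=1, G3=0, G4=0, G5=1, G6=1, giving Y=1. Observed 0.
Test 1: faults giving observed 0 are {G1 stuck-at-1, G1 inverted output, G2 stuck-at-0, G2 inverted output, G3 stuck-at-1, G3 inverted output, G4 stuck-at-1, G4 inverted output, G5 stuck-at-0, G5 inverted output, G6 stuck-at-0, G6 inverted output}.
Test 2 (A=1, B=1, C=1): fault-free G1=0, G2=1, G3=0, G4=0, G5=1, G6=0 → 0; observed 0. Eliminates G1 stuck-at-1, G1 inverted output, G3 stuck-at-1, G3 inverted output, G4 stuck-at-1, G4 inverted output, G5 stuck-at-0, G5 inverted output, G6 inverted output.
Test 3 (A=0, B=0, C=1): fault-free G1=1, G2=1, G3=0, G4=1, G5=0, G6=1 → 1; observed 1. Eliminates G6 stuck-at-0.
Test 4 (A=0, B=0, C=0): fault-free G1=0, G2=0, G3=1, G4=1, G5=0, G6=0 → 0; observed 0. Eliminates G2 inverted output.
Only G2 stuck-at-0 is consistent with every test.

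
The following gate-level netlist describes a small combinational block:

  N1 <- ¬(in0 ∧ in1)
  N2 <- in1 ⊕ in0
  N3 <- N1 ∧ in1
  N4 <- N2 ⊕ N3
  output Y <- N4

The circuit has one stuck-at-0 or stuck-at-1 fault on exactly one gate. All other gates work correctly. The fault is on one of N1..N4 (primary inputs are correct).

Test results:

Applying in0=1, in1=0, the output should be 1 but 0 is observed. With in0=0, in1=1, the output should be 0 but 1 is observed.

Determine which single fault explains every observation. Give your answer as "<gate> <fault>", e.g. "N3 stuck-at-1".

Fault-free values for test 1 (in0=1, in1=0): N1=1, N2=1, N3=0, N4=1, giving Y=1. Observed 0.
Test 1: faults giving observed 0 are {N2 stuck-at-0, N3 stuck-at-1, N4 stuck-at-0}.
Test 2 (in0=0, in1=1): fault-free N1=1, N2=1, N3=1, N4=0 → 0; observed 1. Eliminates N3 stuck-at-1, N4 stuck-at-0.
Only N2 stuck-at-0 is consistent with every test.

N2 stuck-at-0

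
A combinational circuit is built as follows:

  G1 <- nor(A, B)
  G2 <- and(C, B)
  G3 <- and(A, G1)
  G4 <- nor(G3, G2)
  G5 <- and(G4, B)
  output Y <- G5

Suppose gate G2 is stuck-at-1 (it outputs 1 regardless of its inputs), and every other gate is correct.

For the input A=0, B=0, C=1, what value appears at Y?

Propagate with G2 forced: G1=1, G2=1 [stuck-at-1], G3=0, G4=0, G5=0.
So Y = 0. (Same as the fault-free value — the fault is masked on this input.)

0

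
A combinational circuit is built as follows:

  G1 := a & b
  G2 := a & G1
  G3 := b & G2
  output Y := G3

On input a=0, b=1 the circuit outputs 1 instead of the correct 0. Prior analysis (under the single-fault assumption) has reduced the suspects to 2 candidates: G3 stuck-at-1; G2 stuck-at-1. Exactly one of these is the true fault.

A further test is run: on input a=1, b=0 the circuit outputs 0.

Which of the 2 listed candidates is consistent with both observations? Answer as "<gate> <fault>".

Evaluate each candidate on input a=1, b=0:
  G3 stuck-at-1: G1=0, G2=0, G3=1 [stuck-at-1] → 1 — eliminated
  G2 stuck-at-1: G1=0, G2=1 [stuck-at-1], G3=0 → 0 — matches
Only G2 stuck-at-1 reproduces the observed 0.

G2 stuck-at-1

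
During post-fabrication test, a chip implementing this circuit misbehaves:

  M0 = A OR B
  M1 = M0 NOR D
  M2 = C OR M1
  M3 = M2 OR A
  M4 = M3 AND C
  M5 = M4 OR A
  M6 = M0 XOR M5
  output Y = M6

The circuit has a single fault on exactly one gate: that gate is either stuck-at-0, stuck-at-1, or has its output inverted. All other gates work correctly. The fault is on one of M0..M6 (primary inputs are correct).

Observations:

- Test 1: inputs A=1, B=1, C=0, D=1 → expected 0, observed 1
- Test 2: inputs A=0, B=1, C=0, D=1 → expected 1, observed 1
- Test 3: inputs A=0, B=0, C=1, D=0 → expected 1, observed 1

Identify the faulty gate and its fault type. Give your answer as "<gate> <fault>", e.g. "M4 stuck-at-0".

Fault-free values for test 1 (A=1, B=1, C=0, D=1): M0=1, M1=0, M2=0, M3=1, M4=0, M5=1, M6=0, giving Y=0. Observed 1.
Test 1: faults giving observed 1 are {M0 stuck-at-0, M0 inverted output, M5 stuck-at-0, M5 inverted output, M6 stuck-at-1, M6 inverted output}.
Test 2 (A=0, B=1, C=0, D=1): fault-free M0=1, M1=0, M2=0, M3=0, M4=0, M5=0, M6=1 → 1; observed 1. Eliminates M0 stuck-at-0, M0 inverted output, M5 inverted output, M6 inverted output.
Test 3 (A=0, B=0, C=1, D=0): fault-free M0=0, M1=1, M2=1, M3=1, M4=1, M5=1, M6=1 → 1; observed 1. Eliminates M5 stuck-at-0.
Only M6 stuck-at-1 is consistent with every test.

M6 stuck-at-1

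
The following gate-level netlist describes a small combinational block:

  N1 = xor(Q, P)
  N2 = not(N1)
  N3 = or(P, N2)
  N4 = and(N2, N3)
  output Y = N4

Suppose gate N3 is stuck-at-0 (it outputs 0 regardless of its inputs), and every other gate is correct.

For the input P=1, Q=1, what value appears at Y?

Propagate with N3 forced: N1=0, N2=1, N3=0 [stuck-at-0], N4=0.
So Y = 0. (Without the fault it would be 1.)

0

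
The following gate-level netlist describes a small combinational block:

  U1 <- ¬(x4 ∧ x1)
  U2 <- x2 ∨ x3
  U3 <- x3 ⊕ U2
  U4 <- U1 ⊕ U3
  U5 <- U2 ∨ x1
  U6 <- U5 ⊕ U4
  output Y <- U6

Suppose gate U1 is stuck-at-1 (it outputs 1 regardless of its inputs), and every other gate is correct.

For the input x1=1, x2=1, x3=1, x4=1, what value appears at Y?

Propagate with U1 forced: U1=1 [stuck-at-1], U2=1, U3=0, U4=1, U5=1, U6=0.
So Y = 0. (Without the fault it would be 1.)

0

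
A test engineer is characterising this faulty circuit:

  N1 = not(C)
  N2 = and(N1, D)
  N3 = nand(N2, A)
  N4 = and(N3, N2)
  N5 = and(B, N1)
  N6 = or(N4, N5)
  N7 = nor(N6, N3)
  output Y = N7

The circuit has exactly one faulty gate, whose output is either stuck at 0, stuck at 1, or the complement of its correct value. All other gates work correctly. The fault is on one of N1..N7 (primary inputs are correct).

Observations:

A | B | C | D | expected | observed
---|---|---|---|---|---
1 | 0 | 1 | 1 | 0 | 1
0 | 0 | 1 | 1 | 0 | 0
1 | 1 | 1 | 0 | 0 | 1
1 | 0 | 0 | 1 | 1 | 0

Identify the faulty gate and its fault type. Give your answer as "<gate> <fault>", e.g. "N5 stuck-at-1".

Fault-free values for test 1 (A=1, B=0, C=1, D=1): N1=0, N2=0, N3=1, N4=0, N5=0, N6=0, N7=0, giving Y=0. Observed 1.
Test 1: faults giving observed 1 are {N1 stuck-at-1, N1 inverted output, N2 stuck-at-1, N2 inverted output, N3 stuck-at-0, N3 inverted output, N7 stuck-at-1, N7 inverted output}.
Test 2 (A=0, B=0, C=1, D=1): fault-free N1=0, N2=0, N3=1, N4=0, N5=0, N6=0, N7=0 → 0; observed 0. Eliminates N3 stuck-at-0, N3 inverted output, N7 stuck-at-1, N7 inverted output.
Test 3 (A=1, B=1, C=1, D=0): fault-free N1=0, N2=0, N3=1, N4=0, N5=0, N6=0, N7=0 → 0; observed 1. Eliminates N1 stuck-at-1, N1 inverted output.
Test 4 (A=1, B=0, C=0, D=1): fault-free N1=1, N2=1, N3=0, N4=0, N5=0, N6=0, N7=1 → 1; observed 0. Eliminates N2 stuck-at-1.
Only N2 inverted output is consistent with every test.

N2 inverted output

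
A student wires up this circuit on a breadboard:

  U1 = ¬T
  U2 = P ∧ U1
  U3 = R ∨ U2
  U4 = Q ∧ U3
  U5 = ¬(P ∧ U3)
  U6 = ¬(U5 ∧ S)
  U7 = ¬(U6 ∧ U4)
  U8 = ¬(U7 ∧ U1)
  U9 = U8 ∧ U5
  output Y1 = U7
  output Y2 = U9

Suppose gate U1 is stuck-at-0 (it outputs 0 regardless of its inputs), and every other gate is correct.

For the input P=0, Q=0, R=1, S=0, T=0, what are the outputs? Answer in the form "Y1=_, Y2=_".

Propagate with U1 forced: U1=0 [stuck-at-0], U2=0, U3=1, U4=0, U5=1, U6=1, U7=1, U8=1, U9=1.
So the outputs are Y1=1, Y2=1. (Without the fault they would be Y1=1, Y2=0.)

Y1=1, Y2=1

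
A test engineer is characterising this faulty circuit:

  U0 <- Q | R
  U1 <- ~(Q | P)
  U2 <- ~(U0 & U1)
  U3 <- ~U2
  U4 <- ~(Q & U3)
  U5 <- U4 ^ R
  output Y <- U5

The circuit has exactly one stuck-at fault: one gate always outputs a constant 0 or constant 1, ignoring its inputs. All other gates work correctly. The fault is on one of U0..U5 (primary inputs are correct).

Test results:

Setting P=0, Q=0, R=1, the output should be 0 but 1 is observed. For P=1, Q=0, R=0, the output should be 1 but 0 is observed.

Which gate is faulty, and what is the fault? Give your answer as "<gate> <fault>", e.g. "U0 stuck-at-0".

Fault-free values for test 1 (P=0, Q=0, R=1): U0=1, U1=1, U2=0, U3=1, U4=1, U5=0, giving Y=0. Observed 1.
Test 1: faults giving observed 1 are {U4 stuck-at-0, U5 stuck-at-1}.
Test 2 (P=1, Q=0, R=0): fault-free U0=0, U1=0, U2=1, U3=0, U4=1, U5=1 → 1; observed 0. Eliminates U5 stuck-at-1.
Only U4 stuck-at-0 is consistent with every test.

U4 stuck-at-0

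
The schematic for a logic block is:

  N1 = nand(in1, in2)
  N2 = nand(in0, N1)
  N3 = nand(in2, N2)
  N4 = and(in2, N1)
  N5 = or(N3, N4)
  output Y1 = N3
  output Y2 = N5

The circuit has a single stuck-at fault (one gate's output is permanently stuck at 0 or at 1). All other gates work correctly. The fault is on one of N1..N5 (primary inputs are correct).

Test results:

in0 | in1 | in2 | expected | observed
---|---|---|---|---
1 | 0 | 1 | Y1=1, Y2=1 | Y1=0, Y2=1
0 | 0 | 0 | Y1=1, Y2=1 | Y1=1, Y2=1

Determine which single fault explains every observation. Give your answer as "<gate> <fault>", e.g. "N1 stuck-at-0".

N2 stuck-at-1

Fault-free values for test 1 (in0=1, in1=0, in2=1): N1=1, N2=0, N3=1, N4=1, N5=1, giving Y1=1, Y2=1. Observed Y1=0, Y2=1.
Test 1: faults giving observed Y1=0, Y2=1 are {N2 stuck-at-1, N3 stuck-at-0}.
Test 2 (in0=0, in1=0, in2=0): fault-free N1=1, N2=1, N3=1, N4=0, N5=1 → Y1=1, Y2=1; observed Y1=1, Y2=1. Eliminates N3 stuck-at-0.
Only N2 stuck-at-1 is consistent with every test.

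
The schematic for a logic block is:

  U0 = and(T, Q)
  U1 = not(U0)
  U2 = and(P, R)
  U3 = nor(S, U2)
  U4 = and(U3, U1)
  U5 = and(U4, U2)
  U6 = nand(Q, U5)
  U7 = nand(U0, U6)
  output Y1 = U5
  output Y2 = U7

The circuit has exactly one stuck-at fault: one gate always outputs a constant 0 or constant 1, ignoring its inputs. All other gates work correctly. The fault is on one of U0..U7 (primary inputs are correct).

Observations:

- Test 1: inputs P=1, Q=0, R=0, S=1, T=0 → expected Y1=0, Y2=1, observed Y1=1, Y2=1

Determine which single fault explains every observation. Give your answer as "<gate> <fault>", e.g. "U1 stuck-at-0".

U5 stuck-at-1

Fault-free values for test 1 (P=1, Q=0, R=0, S=1, T=0): U0=0, U1=1, U2=0, U3=0, U4=0, U5=0, U6=1, U7=1, giving Y1=0, Y2=1. Observed Y1=1, Y2=1.
Test 1: faults giving observed Y1=1, Y2=1 are {U5 stuck-at-1}.
Only U5 stuck-at-1 is consistent with every test.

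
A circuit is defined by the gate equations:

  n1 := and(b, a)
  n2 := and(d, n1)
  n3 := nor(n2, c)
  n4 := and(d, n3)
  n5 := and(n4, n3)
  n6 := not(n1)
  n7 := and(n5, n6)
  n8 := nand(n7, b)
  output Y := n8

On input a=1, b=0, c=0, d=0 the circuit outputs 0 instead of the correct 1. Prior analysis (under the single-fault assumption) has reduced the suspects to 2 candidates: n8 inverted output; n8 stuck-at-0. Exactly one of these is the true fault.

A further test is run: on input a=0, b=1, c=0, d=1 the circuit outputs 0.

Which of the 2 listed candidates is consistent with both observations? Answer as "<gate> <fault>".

Evaluate each candidate on input a=0, b=1, c=0, d=1:
  n8 inverted output: n1=0, n2=0, n3=1, n4=1, n5=1, n6=1, n7=1, n8=1 [inverted output] → 1 — eliminated
  n8 stuck-at-0: n1=0, n2=0, n3=1, n4=1, n5=1, n6=1, n7=1, n8=0 [stuck-at-0] → 0 — matches
Only n8 stuck-at-0 reproduces the observed 0.

n8 stuck-at-0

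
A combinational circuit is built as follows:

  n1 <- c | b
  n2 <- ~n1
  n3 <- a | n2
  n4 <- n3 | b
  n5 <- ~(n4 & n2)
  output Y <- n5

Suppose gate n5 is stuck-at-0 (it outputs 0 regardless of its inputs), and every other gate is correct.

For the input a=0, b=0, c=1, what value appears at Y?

Propagate with n5 forced: n1=1, n2=0, n3=0, n4=0, n5=0 [stuck-at-0].
So Y = 0. (Without the fault it would be 1.)

0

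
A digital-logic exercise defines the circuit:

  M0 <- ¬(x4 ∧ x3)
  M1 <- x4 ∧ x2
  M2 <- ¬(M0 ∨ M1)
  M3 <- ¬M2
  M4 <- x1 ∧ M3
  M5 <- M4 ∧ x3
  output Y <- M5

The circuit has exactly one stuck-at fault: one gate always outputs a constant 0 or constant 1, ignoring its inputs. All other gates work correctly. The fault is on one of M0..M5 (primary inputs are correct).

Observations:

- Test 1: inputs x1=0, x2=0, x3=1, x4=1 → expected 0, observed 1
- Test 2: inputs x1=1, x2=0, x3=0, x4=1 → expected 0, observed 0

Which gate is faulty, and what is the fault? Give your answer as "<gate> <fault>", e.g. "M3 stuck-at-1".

Fault-free values for test 1 (x1=0, x2=0, x3=1, x4=1): M0=0, M1=0, M2=1, M3=0, M4=0, M5=0, giving Y=0. Observed 1.
Test 1: faults giving observed 1 are {M4 stuck-at-1, M5 stuck-at-1}.
Test 2 (x1=1, x2=0, x3=0, x4=1): fault-free M0=1, M1=0, M2=0, M3=1, M4=1, M5=0 → 0; observed 0. Eliminates M5 stuck-at-1.
Only M4 stuck-at-1 is consistent with every test.

M4 stuck-at-1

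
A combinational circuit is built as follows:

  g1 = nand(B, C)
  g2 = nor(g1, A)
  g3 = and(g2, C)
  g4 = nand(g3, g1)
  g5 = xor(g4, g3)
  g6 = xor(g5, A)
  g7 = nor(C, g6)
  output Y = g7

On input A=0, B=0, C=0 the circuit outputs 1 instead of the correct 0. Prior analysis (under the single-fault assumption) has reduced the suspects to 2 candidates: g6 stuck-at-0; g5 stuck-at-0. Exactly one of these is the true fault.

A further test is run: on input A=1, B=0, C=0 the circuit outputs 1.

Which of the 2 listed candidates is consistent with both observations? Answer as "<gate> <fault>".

g6 stuck-at-0

Evaluate each candidate on input A=1, B=0, C=0:
  g6 stuck-at-0: g1=1, g2=0, g3=0, g4=1, g5=1, g6=0 [stuck-at-0], g7=1 → 1 — matches
  g5 stuck-at-0: g1=1, g2=0, g3=0, g4=1, g5=0 [stuck-at-0], g6=1, g7=0 → 0 — eliminated
Only g6 stuck-at-0 reproduces the observed 1.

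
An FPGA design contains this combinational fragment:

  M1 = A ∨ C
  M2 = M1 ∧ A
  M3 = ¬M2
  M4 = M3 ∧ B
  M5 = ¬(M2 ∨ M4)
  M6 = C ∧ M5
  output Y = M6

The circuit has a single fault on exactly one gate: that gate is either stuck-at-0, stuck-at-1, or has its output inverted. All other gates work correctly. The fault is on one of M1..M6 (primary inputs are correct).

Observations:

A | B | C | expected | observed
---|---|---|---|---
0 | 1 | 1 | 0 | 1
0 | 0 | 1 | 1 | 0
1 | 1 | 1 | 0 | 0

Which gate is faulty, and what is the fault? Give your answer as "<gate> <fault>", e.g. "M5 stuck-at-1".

Fault-free values for test 1 (A=0, B=1, C=1): M1=1, M2=0, M3=1, M4=1, M5=0, M6=0, giving Y=0. Observed 1.
Test 1: faults giving observed 1 are {M3 stuck-at-0, M3 inverted output, M4 stuck-at-0, M4 inverted output, M5 stuck-at-1, M5 inverted output, M6 stuck-at-1, M6 inverted output}.
Test 2 (A=0, B=0, C=1): fault-free M1=1, M2=0, M3=1, M4=0, M5=1, M6=1 → 1; observed 0. Eliminates M3 stuck-at-0, M3 inverted output, M4 stuck-at-0, M5 stuck-at-1, M6 stuck-at-1.
Test 3 (A=1, B=1, C=1): fault-free M1=1, M2=1, M3=0, M4=0, M5=0, M6=0 → 0; observed 0. Eliminates M5 inverted output, M6 inverted output.
Only M4 inverted output is consistent with every test.

M4 inverted output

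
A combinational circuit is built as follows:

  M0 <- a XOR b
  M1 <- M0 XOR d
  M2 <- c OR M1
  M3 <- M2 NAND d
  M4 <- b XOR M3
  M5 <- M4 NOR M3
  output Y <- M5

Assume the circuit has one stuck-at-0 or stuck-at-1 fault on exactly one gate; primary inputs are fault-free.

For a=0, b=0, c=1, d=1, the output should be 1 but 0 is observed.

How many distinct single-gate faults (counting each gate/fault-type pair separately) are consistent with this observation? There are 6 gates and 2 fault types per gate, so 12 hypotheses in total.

4

Fault-free: M0=0, M1=1, M2=1, M3=0, M4=0, M5=1 → 1. Observed 0.
  M0 stuck-at-0: output 1 ✗
  M0 stuck-at-1: output 1 ✗
  M1 stuck-at-0: output 1 ✗
  M1 stuck-at-1: output 1 ✗
  M2 stuck-at-0: output 0 ✓
  M2 stuck-at-1: output 1 ✗
  M3 stuck-at-0: output 1 ✗
  M3 stuck-at-1: output 0 ✓
  M4 stuck-at-0: output 1 ✗
  M4 stuck-at-1: output 0 ✓
  M5 stuck-at-0: output 0 ✓
  M5 stuck-at-1: output 1 ✗
Consistent faults: {M2 stuck-at-0, M3 stuck-at-1, M4 stuck-at-1, M5 stuck-at-0} — 4 in all.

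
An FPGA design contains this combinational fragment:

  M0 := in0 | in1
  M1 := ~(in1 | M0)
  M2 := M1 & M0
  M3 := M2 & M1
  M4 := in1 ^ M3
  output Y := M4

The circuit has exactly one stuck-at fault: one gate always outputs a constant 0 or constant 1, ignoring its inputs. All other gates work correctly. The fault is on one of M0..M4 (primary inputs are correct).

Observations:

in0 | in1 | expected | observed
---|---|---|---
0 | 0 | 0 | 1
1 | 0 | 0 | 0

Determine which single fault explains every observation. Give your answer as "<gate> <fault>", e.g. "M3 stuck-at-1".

Fault-free values for test 1 (in0=0, in1=0): M0=0, M1=1, M2=0, M3=0, M4=0, giving Y=0. Observed 1.
Test 1: faults giving observed 1 are {M2 stuck-at-1, M3 stuck-at-1, M4 stuck-at-1}.
Test 2 (in0=1, in1=0): fault-free M0=1, M1=0, M2=0, M3=0, M4=0 → 0; observed 0. Eliminates M3 stuck-at-1, M4 stuck-at-1.
Only M2 stuck-at-1 is consistent with every test.

M2 stuck-at-1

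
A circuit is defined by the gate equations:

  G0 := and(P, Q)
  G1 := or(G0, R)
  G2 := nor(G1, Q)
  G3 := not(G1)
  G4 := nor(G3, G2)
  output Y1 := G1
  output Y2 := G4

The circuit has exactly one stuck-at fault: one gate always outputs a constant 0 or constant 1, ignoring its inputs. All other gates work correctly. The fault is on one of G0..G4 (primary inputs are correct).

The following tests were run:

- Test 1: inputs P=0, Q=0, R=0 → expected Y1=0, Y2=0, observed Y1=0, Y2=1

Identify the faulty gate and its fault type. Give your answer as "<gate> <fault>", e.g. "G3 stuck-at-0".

G4 stuck-at-1

Fault-free values for test 1 (P=0, Q=0, R=0): G0=0, G1=0, G2=1, G3=1, G4=0, giving Y1=0, Y2=0. Observed Y1=0, Y2=1.
Test 1: faults giving observed Y1=0, Y2=1 are {G4 stuck-at-1}.
Only G4 stuck-at-1 is consistent with every test.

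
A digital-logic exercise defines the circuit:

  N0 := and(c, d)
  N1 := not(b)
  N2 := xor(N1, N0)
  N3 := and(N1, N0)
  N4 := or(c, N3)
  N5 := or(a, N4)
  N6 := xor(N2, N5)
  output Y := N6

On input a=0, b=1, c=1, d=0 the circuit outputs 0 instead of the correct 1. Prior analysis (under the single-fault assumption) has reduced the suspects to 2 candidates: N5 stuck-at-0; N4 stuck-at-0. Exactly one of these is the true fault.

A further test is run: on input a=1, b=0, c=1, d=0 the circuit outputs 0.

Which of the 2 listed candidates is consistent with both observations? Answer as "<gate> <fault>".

N4 stuck-at-0

Evaluate each candidate on input a=1, b=0, c=1, d=0:
  N5 stuck-at-0: N0=0, N1=1, N2=1, N3=0, N4=1, N5=0 [stuck-at-0], N6=1 → 1 — eliminated
  N4 stuck-at-0: N0=0, N1=1, N2=1, N3=0, N4=0 [stuck-at-0], N5=1, N6=0 → 0 — matches
Only N4 stuck-at-0 reproduces the observed 0.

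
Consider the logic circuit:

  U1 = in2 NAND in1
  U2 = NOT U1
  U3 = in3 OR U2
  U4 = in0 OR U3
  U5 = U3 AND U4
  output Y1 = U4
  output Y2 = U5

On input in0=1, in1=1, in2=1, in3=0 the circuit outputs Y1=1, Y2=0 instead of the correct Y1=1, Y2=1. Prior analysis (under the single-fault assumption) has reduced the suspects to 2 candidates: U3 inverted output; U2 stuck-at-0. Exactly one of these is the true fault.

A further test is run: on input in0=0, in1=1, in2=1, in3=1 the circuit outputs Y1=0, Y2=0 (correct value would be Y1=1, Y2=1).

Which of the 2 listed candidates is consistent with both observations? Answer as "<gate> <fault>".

Evaluate each candidate on input in0=0, in1=1, in2=1, in3=1:
  U3 inverted output: U1=0, U2=1, U3=0 [inverted output], U4=0, U5=0 → Y1=0, Y2=0 — matches
  U2 stuck-at-0: U1=0, U2=0 [stuck-at-0], U3=1, U4=1, U5=1 → Y1=1, Y2=1 — eliminated
Only U3 inverted output reproduces the observed Y1=0, Y2=0.

U3 inverted output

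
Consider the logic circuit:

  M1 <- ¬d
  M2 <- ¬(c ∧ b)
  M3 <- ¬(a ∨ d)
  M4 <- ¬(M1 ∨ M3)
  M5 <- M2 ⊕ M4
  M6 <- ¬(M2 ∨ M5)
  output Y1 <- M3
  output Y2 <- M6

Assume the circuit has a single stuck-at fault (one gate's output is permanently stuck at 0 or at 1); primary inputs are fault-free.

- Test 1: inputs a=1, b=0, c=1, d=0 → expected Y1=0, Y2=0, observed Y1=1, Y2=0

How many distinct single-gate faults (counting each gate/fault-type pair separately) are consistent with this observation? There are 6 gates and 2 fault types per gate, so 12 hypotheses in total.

1

Fault-free: M1=1, M2=1, M3=0, M4=0, M5=1, M6=0 → Y1=0, Y2=0. Observed Y1=1, Y2=0.
  M1 stuck-at-0: output Y1=0, Y2=0 ✗
  M1 stuck-at-1: output Y1=0, Y2=0 ✗
  M2 stuck-at-0: output Y1=0, Y2=1 ✗
  M2 stuck-at-1: output Y1=0, Y2=0 ✗
  M3 stuck-at-0: output Y1=0, Y2=0 ✗
  M3 stuck-at-1: output Y1=1, Y2=0 ✓
  M4 stuck-at-0: output Y1=0, Y2=0 ✗
  M4 stuck-at-1: output Y1=0, Y2=0 ✗
  M5 stuck-at-0: output Y1=0, Y2=0 ✗
  M5 stuck-at-1: output Y1=0, Y2=0 ✗
  M6 stuck-at-0: output Y1=0, Y2=0 ✗
  M6 stuck-at-1: output Y1=0, Y2=1 ✗
Consistent faults: {M3 stuck-at-1} — 1 in all.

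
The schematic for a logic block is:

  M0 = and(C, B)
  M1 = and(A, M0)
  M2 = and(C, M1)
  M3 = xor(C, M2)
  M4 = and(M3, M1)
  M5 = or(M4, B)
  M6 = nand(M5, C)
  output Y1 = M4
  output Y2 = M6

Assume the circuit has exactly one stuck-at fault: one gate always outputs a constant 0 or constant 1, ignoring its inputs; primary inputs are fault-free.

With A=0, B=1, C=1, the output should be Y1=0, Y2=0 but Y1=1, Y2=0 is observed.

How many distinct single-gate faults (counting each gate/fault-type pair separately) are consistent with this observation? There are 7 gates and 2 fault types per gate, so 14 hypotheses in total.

Fault-free: M0=1, M1=0, M2=0, M3=1, M4=0, M5=1, M6=0 → Y1=0, Y2=0. Observed Y1=1, Y2=0.
  M0 stuck-at-0: output Y1=0, Y2=0 ✗
  M0 stuck-at-1: output Y1=0, Y2=0 ✗
  M1 stuck-at-0: output Y1=0, Y2=0 ✗
  M1 stuck-at-1: output Y1=0, Y2=0 ✗
  M2 stuck-at-0: output Y1=0, Y2=0 ✗
  M2 stuck-at-1: output Y1=0, Y2=0 ✗
  M3 stuck-at-0: output Y1=0, Y2=0 ✗
  M3 stuck-at-1: output Y1=0, Y2=0 ✗
  M4 stuck-at-0: output Y1=0, Y2=0 ✗
  M4 stuck-at-1: output Y1=1, Y2=0 ✓
  M5 stuck-at-0: output Y1=0, Y2=1 ✗
  M5 stuck-at-1: output Y1=0, Y2=0 ✗
  M6 stuck-at-0: output Y1=0, Y2=0 ✗
  M6 stuck-at-1: output Y1=0, Y2=1 ✗
Consistent faults: {M4 stuck-at-1} — 1 in all.

1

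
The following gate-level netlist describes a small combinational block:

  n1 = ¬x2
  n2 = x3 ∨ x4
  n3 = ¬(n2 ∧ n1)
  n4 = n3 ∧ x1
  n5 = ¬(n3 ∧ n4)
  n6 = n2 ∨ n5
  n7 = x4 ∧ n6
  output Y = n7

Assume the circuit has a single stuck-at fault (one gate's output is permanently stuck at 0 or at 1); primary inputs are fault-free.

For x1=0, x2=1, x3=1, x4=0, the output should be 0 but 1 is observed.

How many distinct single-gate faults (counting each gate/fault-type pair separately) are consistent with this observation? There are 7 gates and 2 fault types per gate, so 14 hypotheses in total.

Fault-free: n1=0, n2=1, n3=1, n4=0, n5=1, n6=1, n7=0 → 0. Observed 1.
  n1 stuck-at-0: output 0 ✗
  n1 stuck-at-1: output 0 ✗
  n2 stuck-at-0: output 0 ✗
  n2 stuck-at-1: output 0 ✗
  n3 stuck-at-0: output 0 ✗
  n3 stuck-at-1: output 0 ✗
  n4 stuck-at-0: output 0 ✗
  n4 stuck-at-1: output 0 ✗
  n5 stuck-at-0: output 0 ✗
  n5 stuck-at-1: output 0 ✗
  n6 stuck-at-0: output 0 ✗
  n6 stuck-at-1: output 0 ✗
  n7 stuck-at-0: output 0 ✗
  n7 stuck-at-1: output 1 ✓
Consistent faults: {n7 stuck-at-1} — 1 in all.

1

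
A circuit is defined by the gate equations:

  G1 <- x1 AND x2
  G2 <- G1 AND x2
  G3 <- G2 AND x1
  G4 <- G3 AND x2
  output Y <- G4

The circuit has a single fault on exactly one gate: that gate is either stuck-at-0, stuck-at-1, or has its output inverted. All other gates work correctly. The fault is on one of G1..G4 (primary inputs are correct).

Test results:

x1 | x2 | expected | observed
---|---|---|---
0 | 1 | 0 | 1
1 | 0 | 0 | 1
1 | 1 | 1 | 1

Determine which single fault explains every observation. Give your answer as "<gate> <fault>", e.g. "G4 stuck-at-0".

Fault-free values for test 1 (x1=0, x2=1): G1=0, G2=0, G3=0, G4=0, giving Y=0. Observed 1.
Test 1: faults giving observed 1 are {G3 stuck-at-1, G3 inverted output, G4 stuck-at-1, G4 inverted output}.
Test 2 (x1=1, x2=0): fault-free G1=0, G2=0, G3=0, G4=0 → 0; observed 1. Eliminates G3 stuck-at-1, G3 inverted output.
Test 3 (x1=1, x2=1): fault-free G1=1, G2=1, G3=1, G4=1 → 1; observed 1. Eliminates G4 inverted output.
Only G4 stuck-at-1 is consistent with every test.

G4 stuck-at-1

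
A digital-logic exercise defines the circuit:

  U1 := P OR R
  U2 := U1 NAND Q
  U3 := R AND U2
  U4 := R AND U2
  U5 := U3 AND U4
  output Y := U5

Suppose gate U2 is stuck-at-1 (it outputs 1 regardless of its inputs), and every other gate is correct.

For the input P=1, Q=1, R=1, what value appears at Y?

1

Propagate with U2 forced: U1=1, U2=1 [stuck-at-1], U3=1, U4=1, U5=1.
So Y = 1. (Without the fault it would be 0.)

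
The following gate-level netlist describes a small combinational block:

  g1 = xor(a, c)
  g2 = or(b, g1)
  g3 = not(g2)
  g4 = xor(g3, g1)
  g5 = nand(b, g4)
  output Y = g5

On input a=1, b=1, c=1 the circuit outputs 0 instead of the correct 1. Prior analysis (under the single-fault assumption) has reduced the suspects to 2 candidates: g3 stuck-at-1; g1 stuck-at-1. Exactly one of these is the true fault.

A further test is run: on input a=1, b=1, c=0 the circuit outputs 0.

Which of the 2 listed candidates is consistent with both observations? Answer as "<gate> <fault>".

Evaluate each candidate on input a=1, b=1, c=0:
  g3 stuck-at-1: g1=1, g2=1, g3=1 [stuck-at-1], g4=0, g5=1 → 1 — eliminated
  g1 stuck-at-1: g1=1 [stuck-at-1], g2=1, g3=0, g4=1, g5=0 → 0 — matches
Only g1 stuck-at-1 reproduces the observed 0.

g1 stuck-at-1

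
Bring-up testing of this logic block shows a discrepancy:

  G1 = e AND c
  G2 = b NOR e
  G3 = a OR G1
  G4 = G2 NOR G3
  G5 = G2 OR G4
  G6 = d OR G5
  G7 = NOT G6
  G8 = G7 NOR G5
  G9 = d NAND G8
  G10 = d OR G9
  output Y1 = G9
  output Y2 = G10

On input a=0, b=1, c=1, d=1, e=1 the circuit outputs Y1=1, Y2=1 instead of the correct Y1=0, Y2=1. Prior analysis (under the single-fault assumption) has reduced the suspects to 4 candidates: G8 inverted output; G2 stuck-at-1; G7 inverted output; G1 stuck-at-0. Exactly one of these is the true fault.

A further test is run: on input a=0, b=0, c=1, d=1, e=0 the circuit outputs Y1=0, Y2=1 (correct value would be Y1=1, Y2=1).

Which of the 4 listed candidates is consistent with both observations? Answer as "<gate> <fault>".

G8 inverted output

Evaluate each candidate on input a=0, b=0, c=1, d=1, e=0:
  G8 inverted output: G1=0, G2=1, G3=0, G4=0, G5=1, G6=1, G7=0, G8=1 [inverted output], G9=0, G10=1 → Y1=0, Y2=1 — matches
  G2 stuck-at-1: G1=0, G2=1 [stuck-at-1], G3=0, G4=0, G5=1, G6=1, G7=0, G8=0, G9=1, G10=1 → Y1=1, Y2=1 — eliminated
  G7 inverted output: G1=0, G2=1, G3=0, G4=0, G5=1, G6=1, G7=1 [inverted output], G8=0, G9=1, G10=1 → Y1=1, Y2=1 — eliminated
  G1 stuck-at-0: G1=0 [stuck-at-0], G2=1, G3=0, G4=0, G5=1, G6=1, G7=0, G8=0, G9=1, G10=1 → Y1=1, Y2=1 — eliminated
Only G8 inverted output reproduces the observed Y1=0, Y2=1.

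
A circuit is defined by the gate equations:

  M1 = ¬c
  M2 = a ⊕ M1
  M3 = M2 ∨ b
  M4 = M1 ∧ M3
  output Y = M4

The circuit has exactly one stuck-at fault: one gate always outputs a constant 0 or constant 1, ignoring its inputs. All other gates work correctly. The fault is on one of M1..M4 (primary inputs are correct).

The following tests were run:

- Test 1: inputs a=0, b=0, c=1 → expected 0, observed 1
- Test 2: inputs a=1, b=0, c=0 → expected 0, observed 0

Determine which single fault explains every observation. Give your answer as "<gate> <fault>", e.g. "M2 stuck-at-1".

M1 stuck-at-1

Fault-free values for test 1 (a=0, b=0, c=1): M1=0, M2=0, M3=0, M4=0, giving Y=0. Observed 1.
Test 1: faults giving observed 1 are {M1 stuck-at-1, M4 stuck-at-1}.
Test 2 (a=1, b=0, c=0): fault-free M1=1, M2=0, M3=0, M4=0 → 0; observed 0. Eliminates M4 stuck-at-1.
Only M1 stuck-at-1 is consistent with every test.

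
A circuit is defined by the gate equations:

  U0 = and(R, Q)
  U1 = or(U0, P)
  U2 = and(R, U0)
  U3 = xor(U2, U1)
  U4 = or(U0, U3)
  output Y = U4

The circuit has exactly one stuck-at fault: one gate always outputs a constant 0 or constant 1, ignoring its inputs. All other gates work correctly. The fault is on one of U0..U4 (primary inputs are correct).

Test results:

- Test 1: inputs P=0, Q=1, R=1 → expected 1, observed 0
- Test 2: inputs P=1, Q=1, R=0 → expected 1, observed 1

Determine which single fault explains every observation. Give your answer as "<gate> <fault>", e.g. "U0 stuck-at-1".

Fault-free values for test 1 (P=0, Q=1, R=1): U0=1, U1=1, U2=1, U3=0, U4=1, giving Y=1. Observed 0.
Test 1: faults giving observed 0 are {U0 stuck-at-0, U4 stuck-at-0}.
Test 2 (P=1, Q=1, R=0): fault-free U0=0, U1=1, U2=0, U3=1, U4=1 → 1; observed 1. Eliminates U4 stuck-at-0.
Only U0 stuck-at-0 is consistent with every test.

U0 stuck-at-0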